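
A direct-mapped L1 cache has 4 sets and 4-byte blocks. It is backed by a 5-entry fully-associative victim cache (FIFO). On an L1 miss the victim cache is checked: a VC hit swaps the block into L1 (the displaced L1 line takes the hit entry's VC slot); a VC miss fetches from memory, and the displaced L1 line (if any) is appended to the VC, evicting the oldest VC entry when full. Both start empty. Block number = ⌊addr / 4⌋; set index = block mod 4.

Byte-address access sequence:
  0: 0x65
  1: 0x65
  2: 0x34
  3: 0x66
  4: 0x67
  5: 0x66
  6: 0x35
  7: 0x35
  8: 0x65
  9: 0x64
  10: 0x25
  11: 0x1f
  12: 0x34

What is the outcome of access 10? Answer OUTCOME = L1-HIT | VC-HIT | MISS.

0: 0x65 (blk 25, set 1) → MISS  vc=[]
1: 0x65 (blk 25, set 1) → L1-HIT  vc=[]
2: 0x34 (blk 13, set 1) → MISS  vc=[25]
3: 0x66 (blk 25, set 1) → VC-HIT  vc=[13]
4: 0x67 (blk 25, set 1) → L1-HIT  vc=[13]
5: 0x66 (blk 25, set 1) → L1-HIT  vc=[13]
6: 0x35 (blk 13, set 1) → VC-HIT  vc=[25]
7: 0x35 (blk 13, set 1) → L1-HIT  vc=[25]
8: 0x65 (blk 25, set 1) → VC-HIT  vc=[13]
9: 0x64 (blk 25, set 1) → L1-HIT  vc=[13]
10: 0x25 (blk 9, set 1) → MISS  vc=[13, 25]
11: 0x1f (blk 7, set 3) → MISS  vc=[13, 25]
12: 0x34 (blk 13, set 1) → VC-HIT  vc=[9, 25]

OUTCOME = MISS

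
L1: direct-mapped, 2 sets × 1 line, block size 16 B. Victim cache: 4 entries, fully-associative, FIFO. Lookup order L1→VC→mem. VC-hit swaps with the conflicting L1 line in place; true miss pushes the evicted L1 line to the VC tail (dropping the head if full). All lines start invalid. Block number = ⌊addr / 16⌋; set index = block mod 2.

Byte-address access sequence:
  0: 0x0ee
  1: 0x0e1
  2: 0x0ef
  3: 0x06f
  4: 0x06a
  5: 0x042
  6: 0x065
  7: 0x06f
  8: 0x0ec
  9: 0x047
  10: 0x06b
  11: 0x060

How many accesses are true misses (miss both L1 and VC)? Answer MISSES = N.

#0 0xee→b14/s0 MISS; vc=[]
#1 0xe1→b14/s0 L1-HIT; vc=[]
#2 0xef→b14/s0 L1-HIT; vc=[]
#3 0x6f→b6/s0 MISS; vc=[14]
#4 0x6a→b6/s0 L1-HIT; vc=[14]
#5 0x42→b4/s0 MISS; vc=[14,6]
#6 0x65→b6/s0 VC-HIT; vc=[14,4]
#7 0x6f→b6/s0 L1-HIT; vc=[14,4]
#8 0xec→b14/s0 VC-HIT; vc=[6,4]
#9 0x47→b4/s0 VC-HIT; vc=[6,14]
#10 0x6b→b6/s0 VC-HIT; vc=[4,14]
#11 0x60→b6/s0 L1-HIT; vc=[4,14]

MISSES = 3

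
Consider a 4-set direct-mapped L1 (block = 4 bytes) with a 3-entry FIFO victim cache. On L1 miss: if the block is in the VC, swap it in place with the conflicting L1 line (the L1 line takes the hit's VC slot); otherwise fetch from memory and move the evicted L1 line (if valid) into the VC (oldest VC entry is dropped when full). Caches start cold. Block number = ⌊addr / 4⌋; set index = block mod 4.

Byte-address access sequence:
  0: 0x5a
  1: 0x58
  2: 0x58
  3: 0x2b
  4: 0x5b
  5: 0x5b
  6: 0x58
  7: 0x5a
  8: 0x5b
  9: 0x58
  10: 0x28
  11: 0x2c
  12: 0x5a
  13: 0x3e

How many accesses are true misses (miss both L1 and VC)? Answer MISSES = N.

MISSES = 4

0: 0x5a (blk 22, set 2) → MISS  vc=[]
1: 0x58 (blk 22, set 2) → L1-HIT  vc=[]
2: 0x58 (blk 22, set 2) → L1-HIT  vc=[]
3: 0x2b (blk 10, set 2) → MISS  vc=[22]
4: 0x5b (blk 22, set 2) → VC-HIT  vc=[10]
5: 0x5b (blk 22, set 2) → L1-HIT  vc=[10]
6: 0x58 (blk 22, set 2) → L1-HIT  vc=[10]
7: 0x5a (blk 22, set 2) → L1-HIT  vc=[10]
8: 0x5b (blk 22, set 2) → L1-HIT  vc=[10]
9: 0x58 (blk 22, set 2) → L1-HIT  vc=[10]
10: 0x28 (blk 10, set 2) → VC-HIT  vc=[22]
11: 0x2c (blk 11, set 3) → MISS  vc=[22]
12: 0x5a (blk 22, set 2) → VC-HIT  vc=[10]
13: 0x3e (blk 15, set 3) → MISS  vc=[10, 11]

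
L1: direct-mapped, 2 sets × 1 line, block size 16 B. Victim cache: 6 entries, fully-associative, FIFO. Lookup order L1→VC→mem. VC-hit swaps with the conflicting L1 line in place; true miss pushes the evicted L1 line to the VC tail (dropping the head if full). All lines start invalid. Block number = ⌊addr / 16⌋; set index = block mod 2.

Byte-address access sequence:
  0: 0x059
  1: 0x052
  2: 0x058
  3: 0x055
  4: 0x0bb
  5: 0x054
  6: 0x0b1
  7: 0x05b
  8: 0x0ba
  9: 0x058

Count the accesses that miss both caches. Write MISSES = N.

  [0] addr=0x59 blk=5 s=1: MISS | VC []
  [1] addr=0x52 blk=5 s=1: L1-HIT | VC []
  [2] addr=0x58 blk=5 s=1: L1-HIT | VC []
  [3] addr=0x55 blk=5 s=1: L1-HIT | VC []
  [4] addr=0xbb blk=11 s=1: MISS | VC [5]
  [5] addr=0x54 blk=5 s=1: VC-HIT | VC [11]
  [6] addr=0xb1 blk=11 s=1: VC-HIT | VC [5]
  [7] addr=0x5b blk=5 s=1: VC-HIT | VC [11]
  [8] addr=0xba blk=11 s=1: VC-HIT | VC [5]
  [9] addr=0x58 blk=5 s=1: VC-HIT | VC [11]

MISSES = 2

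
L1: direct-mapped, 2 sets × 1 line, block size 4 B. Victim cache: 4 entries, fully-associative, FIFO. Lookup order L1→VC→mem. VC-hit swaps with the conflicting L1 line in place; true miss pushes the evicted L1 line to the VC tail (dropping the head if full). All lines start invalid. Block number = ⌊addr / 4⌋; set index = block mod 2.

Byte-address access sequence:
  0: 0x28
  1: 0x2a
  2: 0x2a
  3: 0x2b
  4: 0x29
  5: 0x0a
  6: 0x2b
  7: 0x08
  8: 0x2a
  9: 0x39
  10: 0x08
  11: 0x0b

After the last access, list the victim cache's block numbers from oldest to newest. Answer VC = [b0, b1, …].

#0 0x28→b10/s0 MISS; vc=[]
#1 0x2a→b10/s0 L1-HIT; vc=[]
#2 0x2a→b10/s0 L1-HIT; vc=[]
#3 0x2b→b10/s0 L1-HIT; vc=[]
#4 0x29→b10/s0 L1-HIT; vc=[]
#5 0xa→b2/s0 MISS; vc=[10]
#6 0x2b→b10/s0 VC-HIT; vc=[2]
#7 0x8→b2/s0 VC-HIT; vc=[10]
#8 0x2a→b10/s0 VC-HIT; vc=[2]
#9 0x39→b14/s0 MISS; vc=[2,10]
#10 0x8→b2/s0 VC-HIT; vc=[14,10]
#11 0xb→b2/s0 L1-HIT; vc=[14,10]

VC = [14, 10]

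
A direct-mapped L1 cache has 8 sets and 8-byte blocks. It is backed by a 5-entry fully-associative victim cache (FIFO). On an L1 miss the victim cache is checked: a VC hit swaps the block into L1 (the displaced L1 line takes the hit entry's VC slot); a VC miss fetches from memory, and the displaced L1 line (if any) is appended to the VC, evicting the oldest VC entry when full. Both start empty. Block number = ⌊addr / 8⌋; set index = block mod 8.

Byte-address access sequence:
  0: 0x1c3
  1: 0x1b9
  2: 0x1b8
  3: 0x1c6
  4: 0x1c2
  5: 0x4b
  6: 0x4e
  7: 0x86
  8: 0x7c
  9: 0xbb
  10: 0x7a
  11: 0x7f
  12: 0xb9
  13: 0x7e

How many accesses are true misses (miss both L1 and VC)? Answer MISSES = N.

MISSES = 6

#0 0x1c3→b56/s0 MISS; vc=[]
#1 0x1b9→b55/s7 MISS; vc=[]
#2 0x1b8→b55/s7 L1-HIT; vc=[]
#3 0x1c6→b56/s0 L1-HIT; vc=[]
#4 0x1c2→b56/s0 L1-HIT; vc=[]
#5 0x4b→b9/s1 MISS; vc=[]
#6 0x4e→b9/s1 L1-HIT; vc=[]
#7 0x86→b16/s0 MISS; vc=[56]
#8 0x7c→b15/s7 MISS; vc=[56,55]
#9 0xbb→b23/s7 MISS; vc=[56,55,15]
#10 0x7a→b15/s7 VC-HIT; vc=[56,55,23]
#11 0x7f→b15/s7 L1-HIT; vc=[56,55,23]
#12 0xb9→b23/s7 VC-HIT; vc=[56,55,15]
#13 0x7e→b15/s7 VC-HIT; vc=[56,55,23]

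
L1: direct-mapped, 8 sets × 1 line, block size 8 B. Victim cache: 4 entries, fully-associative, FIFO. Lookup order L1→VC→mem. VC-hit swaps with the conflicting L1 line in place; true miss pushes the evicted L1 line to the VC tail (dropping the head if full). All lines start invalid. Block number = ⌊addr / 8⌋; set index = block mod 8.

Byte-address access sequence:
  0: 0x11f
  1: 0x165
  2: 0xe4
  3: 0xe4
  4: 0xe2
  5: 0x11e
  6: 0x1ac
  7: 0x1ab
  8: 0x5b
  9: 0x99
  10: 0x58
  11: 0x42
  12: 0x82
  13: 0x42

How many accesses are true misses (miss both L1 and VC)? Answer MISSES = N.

  [0] addr=0x11f blk=35 s=3: MISS | VC []
  [1] addr=0x165 blk=44 s=4: MISS | VC []
  [2] addr=0xe4 blk=28 s=4: MISS | VC [44]
  [3] addr=0xe4 blk=28 s=4: L1-HIT | VC [44]
  [4] addr=0xe2 blk=28 s=4: L1-HIT | VC [44]
  [5] addr=0x11e blk=35 s=3: L1-HIT | VC [44]
  [6] addr=0x1ac blk=53 s=5: MISS | VC [44]
  [7] addr=0x1ab blk=53 s=5: L1-HIT | VC [44]
  [8] addr=0x5b blk=11 s=3: MISS | VC [44, 35]
  [9] addr=0x99 blk=19 s=3: MISS | VC [44, 35, 11]
  [10] addr=0x58 blk=11 s=3: VC-HIT | VC [44, 35, 19]
  [11] addr=0x42 blk=8 s=0: MISS | VC [44, 35, 19]
  [12] addr=0x82 blk=16 s=0: MISS | VC [44, 35, 19, 8]
  [13] addr=0x42 blk=8 s=0: VC-HIT | VC [44, 35, 19, 16]

MISSES = 8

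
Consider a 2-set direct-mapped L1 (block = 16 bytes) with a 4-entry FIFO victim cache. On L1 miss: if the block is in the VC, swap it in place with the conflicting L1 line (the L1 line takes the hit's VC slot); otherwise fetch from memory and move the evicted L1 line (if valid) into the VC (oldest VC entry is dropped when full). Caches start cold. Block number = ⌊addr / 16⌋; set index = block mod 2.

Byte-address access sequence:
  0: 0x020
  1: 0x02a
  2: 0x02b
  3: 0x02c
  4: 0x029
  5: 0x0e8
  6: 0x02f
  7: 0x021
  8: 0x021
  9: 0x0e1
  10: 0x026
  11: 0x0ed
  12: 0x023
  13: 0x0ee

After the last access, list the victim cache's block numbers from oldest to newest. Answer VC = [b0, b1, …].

VC = [2]

  [0] addr=0x20 blk=2 s=0: MISS | VC []
  [1] addr=0x2a blk=2 s=0: L1-HIT | VC []
  [2] addr=0x2b blk=2 s=0: L1-HIT | VC []
  [3] addr=0x2c blk=2 s=0: L1-HIT | VC []
  [4] addr=0x29 blk=2 s=0: L1-HIT | VC []
  [5] addr=0xe8 blk=14 s=0: MISS | VC [2]
  [6] addr=0x2f blk=2 s=0: VC-HIT | VC [14]
  [7] addr=0x21 blk=2 s=0: L1-HIT | VC [14]
  [8] addr=0x21 blk=2 s=0: L1-HIT | VC [14]
  [9] addr=0xe1 blk=14 s=0: VC-HIT | VC [2]
  [10] addr=0x26 blk=2 s=0: VC-HIT | VC [14]
  [11] addr=0xed blk=14 s=0: VC-HIT | VC [2]
  [12] addr=0x23 blk=2 s=0: VC-HIT | VC [14]
  [13] addr=0xee blk=14 s=0: VC-HIT | VC [2]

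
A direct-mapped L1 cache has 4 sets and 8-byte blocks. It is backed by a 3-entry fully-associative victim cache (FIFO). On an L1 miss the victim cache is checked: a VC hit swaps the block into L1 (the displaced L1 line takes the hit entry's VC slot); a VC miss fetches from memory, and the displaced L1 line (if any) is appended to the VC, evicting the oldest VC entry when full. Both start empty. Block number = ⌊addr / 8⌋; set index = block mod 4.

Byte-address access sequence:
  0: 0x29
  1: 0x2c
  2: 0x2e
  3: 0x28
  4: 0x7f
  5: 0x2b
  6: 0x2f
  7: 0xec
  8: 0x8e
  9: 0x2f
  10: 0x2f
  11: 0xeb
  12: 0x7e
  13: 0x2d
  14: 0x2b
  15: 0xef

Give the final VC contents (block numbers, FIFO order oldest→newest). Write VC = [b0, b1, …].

#0 0x29→b5/s1 MISS; vc=[]
#1 0x2c→b5/s1 L1-HIT; vc=[]
#2 0x2e→b5/s1 L1-HIT; vc=[]
#3 0x28→b5/s1 L1-HIT; vc=[]
#4 0x7f→b15/s3 MISS; vc=[]
#5 0x2b→b5/s1 L1-HIT; vc=[]
#6 0x2f→b5/s1 L1-HIT; vc=[]
#7 0xec→b29/s1 MISS; vc=[5]
#8 0x8e→b17/s1 MISS; vc=[5,29]
#9 0x2f→b5/s1 VC-HIT; vc=[17,29]
#10 0x2f→b5/s1 L1-HIT; vc=[17,29]
#11 0xeb→b29/s1 VC-HIT; vc=[17,5]
#12 0x7e→b15/s3 L1-HIT; vc=[17,5]
#13 0x2d→b5/s1 VC-HIT; vc=[17,29]
#14 0x2b→b5/s1 L1-HIT; vc=[17,29]
#15 0xef→b29/s1 VC-HIT; vc=[17,5]

VC = [17, 5]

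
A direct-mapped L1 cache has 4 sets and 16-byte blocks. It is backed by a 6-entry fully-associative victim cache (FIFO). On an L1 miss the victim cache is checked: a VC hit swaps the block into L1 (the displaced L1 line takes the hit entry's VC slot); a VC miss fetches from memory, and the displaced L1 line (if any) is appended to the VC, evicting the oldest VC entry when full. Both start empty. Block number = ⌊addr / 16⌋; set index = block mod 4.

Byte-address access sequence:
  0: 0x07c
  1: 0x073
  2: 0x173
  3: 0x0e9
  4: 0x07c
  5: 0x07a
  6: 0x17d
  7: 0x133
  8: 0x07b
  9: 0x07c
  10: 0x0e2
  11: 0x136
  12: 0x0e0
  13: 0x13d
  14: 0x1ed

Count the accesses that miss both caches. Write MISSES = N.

MISSES = 5

0: 0x7c (blk 7, set 3) → MISS  vc=[]
1: 0x73 (blk 7, set 3) → L1-HIT  vc=[]
2: 0x173 (blk 23, set 3) → MISS  vc=[7]
3: 0xe9 (blk 14, set 2) → MISS  vc=[7]
4: 0x7c (blk 7, set 3) → VC-HIT  vc=[23]
5: 0x7a (blk 7, set 3) → L1-HIT  vc=[23]
6: 0x17d (blk 23, set 3) → VC-HIT  vc=[7]
7: 0x133 (blk 19, set 3) → MISS  vc=[7, 23]
8: 0x7b (blk 7, set 3) → VC-HIT  vc=[19, 23]
9: 0x7c (blk 7, set 3) → L1-HIT  vc=[19, 23]
10: 0xe2 (blk 14, set 2) → L1-HIT  vc=[19, 23]
11: 0x136 (blk 19, set 3) → VC-HIT  vc=[7, 23]
12: 0xe0 (blk 14, set 2) → L1-HIT  vc=[7, 23]
13: 0x13d (blk 19, set 3) → L1-HIT  vc=[7, 23]
14: 0x1ed (blk 30, set 2) → MISS  vc=[7, 23, 14]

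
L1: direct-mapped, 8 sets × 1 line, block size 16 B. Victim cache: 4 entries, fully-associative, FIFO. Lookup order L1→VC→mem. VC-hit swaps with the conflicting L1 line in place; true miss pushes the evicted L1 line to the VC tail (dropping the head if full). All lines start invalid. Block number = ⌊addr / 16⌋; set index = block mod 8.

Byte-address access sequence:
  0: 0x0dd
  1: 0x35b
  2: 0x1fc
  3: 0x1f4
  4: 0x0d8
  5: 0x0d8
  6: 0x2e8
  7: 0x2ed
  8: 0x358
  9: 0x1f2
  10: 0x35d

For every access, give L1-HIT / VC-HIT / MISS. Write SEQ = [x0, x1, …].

#0 0xdd→b13/s5 MISS; vc=[]
#1 0x35b→b53/s5 MISS; vc=[13]
#2 0x1fc→b31/s7 MISS; vc=[13]
#3 0x1f4→b31/s7 L1-HIT; vc=[13]
#4 0xd8→b13/s5 VC-HIT; vc=[53]
#5 0xd8→b13/s5 L1-HIT; vc=[53]
#6 0x2e8→b46/s6 MISS; vc=[53]
#7 0x2ed→b46/s6 L1-HIT; vc=[53]
#8 0x358→b53/s5 VC-HIT; vc=[13]
#9 0x1f2→b31/s7 L1-HIT; vc=[13]
#10 0x35d→b53/s5 L1-HIT; vc=[13]

SEQ = [MISS, MISS, MISS, L1-HIT, VC-HIT, L1-HIT, MISS, L1-HIT, VC-HIT, L1-HIT, L1-HIT]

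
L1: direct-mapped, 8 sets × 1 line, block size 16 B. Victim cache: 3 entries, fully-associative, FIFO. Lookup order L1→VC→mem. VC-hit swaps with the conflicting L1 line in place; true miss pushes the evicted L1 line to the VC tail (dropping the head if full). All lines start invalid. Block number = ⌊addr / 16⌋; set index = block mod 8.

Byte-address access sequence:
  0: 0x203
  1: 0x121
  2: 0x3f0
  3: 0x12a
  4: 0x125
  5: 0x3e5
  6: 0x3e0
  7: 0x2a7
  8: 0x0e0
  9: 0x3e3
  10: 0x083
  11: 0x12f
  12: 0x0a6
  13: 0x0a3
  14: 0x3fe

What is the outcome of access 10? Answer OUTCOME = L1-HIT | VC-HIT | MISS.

OUTCOME = MISS

  [0] addr=0x203 blk=32 s=0: MISS | VC []
  [1] addr=0x121 blk=18 s=2: MISS | VC []
  [2] addr=0x3f0 blk=63 s=7: MISS | VC []
  [3] addr=0x12a blk=18 s=2: L1-HIT | VC []
  [4] addr=0x125 blk=18 s=2: L1-HIT | VC []
  [5] addr=0x3e5 blk=62 s=6: MISS | VC []
  [6] addr=0x3e0 blk=62 s=6: L1-HIT | VC []
  [7] addr=0x2a7 blk=42 s=2: MISS | VC [18]
  [8] addr=0xe0 blk=14 s=6: MISS | VC [18, 62]
  [9] addr=0x3e3 blk=62 s=6: VC-HIT | VC [18, 14]
  [10] addr=0x83 blk=8 s=0: MISS | VC [18, 14, 32]
  [11] addr=0x12f blk=18 s=2: VC-HIT | VC [42, 14, 32]
  [12] addr=0xa6 blk=10 s=2: MISS | VC [14, 32, 18]
  [13] addr=0xa3 blk=10 s=2: L1-HIT | VC [14, 32, 18]
  [14] addr=0x3fe blk=63 s=7: L1-HIT | VC [14, 32, 18]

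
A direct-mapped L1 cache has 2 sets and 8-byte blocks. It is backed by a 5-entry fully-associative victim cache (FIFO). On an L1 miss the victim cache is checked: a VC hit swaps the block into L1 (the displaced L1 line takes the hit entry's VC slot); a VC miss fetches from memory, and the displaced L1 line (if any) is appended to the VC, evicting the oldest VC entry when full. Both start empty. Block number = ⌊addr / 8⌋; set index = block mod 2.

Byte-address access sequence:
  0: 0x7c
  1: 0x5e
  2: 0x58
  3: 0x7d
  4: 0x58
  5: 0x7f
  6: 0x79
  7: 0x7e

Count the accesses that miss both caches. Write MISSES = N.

MISSES = 2

  [0] addr=0x7c blk=15 s=1: MISS | VC []
  [1] addr=0x5e blk=11 s=1: MISS | VC [15]
  [2] addr=0x58 blk=11 s=1: L1-HIT | VC [15]
  [3] addr=0x7d blk=15 s=1: VC-HIT | VC [11]
  [4] addr=0x58 blk=11 s=1: VC-HIT | VC [15]
  [5] addr=0x7f blk=15 s=1: VC-HIT | VC [11]
  [6] addr=0x79 blk=15 s=1: L1-HIT | VC [11]
  [7] addr=0x7e blk=15 s=1: L1-HIT | VC [11]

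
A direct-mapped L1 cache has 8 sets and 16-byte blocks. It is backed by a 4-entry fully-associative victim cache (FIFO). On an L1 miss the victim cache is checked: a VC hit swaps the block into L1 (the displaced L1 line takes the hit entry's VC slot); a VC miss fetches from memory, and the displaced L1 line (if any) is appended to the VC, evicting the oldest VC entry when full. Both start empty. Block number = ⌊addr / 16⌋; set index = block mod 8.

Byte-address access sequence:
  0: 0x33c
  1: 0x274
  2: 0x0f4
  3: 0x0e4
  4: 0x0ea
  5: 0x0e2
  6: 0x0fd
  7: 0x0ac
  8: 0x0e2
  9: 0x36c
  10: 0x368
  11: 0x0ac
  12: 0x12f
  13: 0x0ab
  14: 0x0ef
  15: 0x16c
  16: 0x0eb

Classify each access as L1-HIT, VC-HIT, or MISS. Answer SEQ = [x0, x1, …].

0: 0x33c (blk 51, set 3) → MISS  vc=[]
1: 0x274 (blk 39, set 7) → MISS  vc=[]
2: 0xf4 (blk 15, set 7) → MISS  vc=[39]
3: 0xe4 (blk 14, set 6) → MISS  vc=[39]
4: 0xea (blk 14, set 6) → L1-HIT  vc=[39]
5: 0xe2 (blk 14, set 6) → L1-HIT  vc=[39]
6: 0xfd (blk 15, set 7) → L1-HIT  vc=[39]
7: 0xac (blk 10, set 2) → MISS  vc=[39]
8: 0xe2 (blk 14, set 6) → L1-HIT  vc=[39]
9: 0x36c (blk 54, set 6) → MISS  vc=[39, 14]
10: 0x368 (blk 54, set 6) → L1-HIT  vc=[39, 14]
11: 0xac (blk 10, set 2) → L1-HIT  vc=[39, 14]
12: 0x12f (blk 18, set 2) → MISS  vc=[39, 14, 10]
13: 0xab (blk 10, set 2) → VC-HIT  vc=[39, 14, 18]
14: 0xef (blk 14, set 6) → VC-HIT  vc=[39, 54, 18]
15: 0x16c (blk 22, set 6) → MISS  vc=[39, 54, 18, 14]
16: 0xeb (blk 14, set 6) → VC-HIT  vc=[39, 54, 18, 22]

SEQ = [MISS, MISS, MISS, MISS, L1-HIT, L1-HIT, L1-HIT, MISS, L1-HIT, MISS, L1-HIT, L1-HIT, MISS, VC-HIT, VC-HIT, MISS, VC-HIT]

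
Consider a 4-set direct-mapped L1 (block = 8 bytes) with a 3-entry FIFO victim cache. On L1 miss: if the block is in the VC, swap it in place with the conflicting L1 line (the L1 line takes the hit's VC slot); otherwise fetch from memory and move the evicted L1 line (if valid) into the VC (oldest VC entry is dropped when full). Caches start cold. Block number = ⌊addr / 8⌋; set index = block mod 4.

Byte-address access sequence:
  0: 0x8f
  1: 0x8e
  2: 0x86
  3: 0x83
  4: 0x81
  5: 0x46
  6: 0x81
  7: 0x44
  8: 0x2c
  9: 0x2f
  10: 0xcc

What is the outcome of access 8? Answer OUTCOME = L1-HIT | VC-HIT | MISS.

OUTCOME = MISS

  [0] addr=0x8f blk=17 s=1: MISS | VC []
  [1] addr=0x8e blk=17 s=1: L1-HIT | VC []
  [2] addr=0x86 blk=16 s=0: MISS | VC []
  [3] addr=0x83 blk=16 s=0: L1-HIT | VC []
  [4] addr=0x81 blk=16 s=0: L1-HIT | VC []
  [5] addr=0x46 blk=8 s=0: MISS | VC [16]
  [6] addr=0x81 blk=16 s=0: VC-HIT | VC [8]
  [7] addr=0x44 blk=8 s=0: VC-HIT | VC [16]
  [8] addr=0x2c blk=5 s=1: MISS | VC [16, 17]
  [9] addr=0x2f blk=5 s=1: L1-HIT | VC [16, 17]
  [10] addr=0xcc blk=25 s=1: MISS | VC [16, 17, 5]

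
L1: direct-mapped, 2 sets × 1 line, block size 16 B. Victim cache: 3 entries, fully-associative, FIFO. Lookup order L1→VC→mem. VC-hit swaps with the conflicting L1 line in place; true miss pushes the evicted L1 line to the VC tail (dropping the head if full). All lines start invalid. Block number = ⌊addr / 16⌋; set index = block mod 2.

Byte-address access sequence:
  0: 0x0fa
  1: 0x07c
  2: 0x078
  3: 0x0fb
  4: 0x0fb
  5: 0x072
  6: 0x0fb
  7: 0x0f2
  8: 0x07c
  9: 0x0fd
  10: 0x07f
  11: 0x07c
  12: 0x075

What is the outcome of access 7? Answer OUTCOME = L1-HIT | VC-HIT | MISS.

  [0] addr=0xfa blk=15 s=1: MISS | VC []
  [1] addr=0x7c blk=7 s=1: MISS | VC [15]
  [2] addr=0x78 blk=7 s=1: L1-HIT | VC [15]
  [3] addr=0xfb blk=15 s=1: VC-HIT | VC [7]
  [4] addr=0xfb blk=15 s=1: L1-HIT | VC [7]
  [5] addr=0x72 blk=7 s=1: VC-HIT | VC [15]
  [6] addr=0xfb blk=15 s=1: VC-HIT | VC [7]
  [7] addr=0xf2 blk=15 s=1: L1-HIT | VC [7]
  [8] addr=0x7c blk=7 s=1: VC-HIT | VC [15]
  [9] addr=0xfd blk=15 s=1: VC-HIT | VC [7]
  [10] addr=0x7f blk=7 s=1: VC-HIT | VC [15]
  [11] addr=0x7c blk=7 s=1: L1-HIT | VC [15]
  [12] addr=0x75 blk=7 s=1: L1-HIT | VC [15]

OUTCOME = L1-HIT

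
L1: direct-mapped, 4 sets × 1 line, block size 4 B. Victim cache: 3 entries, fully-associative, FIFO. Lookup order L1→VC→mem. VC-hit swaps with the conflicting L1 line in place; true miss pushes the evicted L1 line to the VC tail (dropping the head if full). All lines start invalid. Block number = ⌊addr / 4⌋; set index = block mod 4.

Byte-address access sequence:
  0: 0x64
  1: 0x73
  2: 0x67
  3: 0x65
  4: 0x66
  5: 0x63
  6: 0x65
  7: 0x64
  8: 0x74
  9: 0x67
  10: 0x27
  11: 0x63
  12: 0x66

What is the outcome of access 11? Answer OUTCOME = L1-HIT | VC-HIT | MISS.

OUTCOME = L1-HIT

0: 0x64 (blk 25, set 1) → MISS  vc=[]
1: 0x73 (blk 28, set 0) → MISS  vc=[]
2: 0x67 (blk 25, set 1) → L1-HIT  vc=[]
3: 0x65 (blk 25, set 1) → L1-HIT  vc=[]
4: 0x66 (blk 25, set 1) → L1-HIT  vc=[]
5: 0x63 (blk 24, set 0) → MISS  vc=[28]
6: 0x65 (blk 25, set 1) → L1-HIT  vc=[28]
7: 0x64 (blk 25, set 1) → L1-HIT  vc=[28]
8: 0x74 (blk 29, set 1) → MISS  vc=[28, 25]
9: 0x67 (blk 25, set 1) → VC-HIT  vc=[28, 29]
10: 0x27 (blk 9, set 1) → MISS  vc=[28, 29, 25]
11: 0x63 (blk 24, set 0) → L1-HIT  vc=[28, 29, 25]
12: 0x66 (blk 25, set 1) → VC-HIT  vc=[28, 29, 9]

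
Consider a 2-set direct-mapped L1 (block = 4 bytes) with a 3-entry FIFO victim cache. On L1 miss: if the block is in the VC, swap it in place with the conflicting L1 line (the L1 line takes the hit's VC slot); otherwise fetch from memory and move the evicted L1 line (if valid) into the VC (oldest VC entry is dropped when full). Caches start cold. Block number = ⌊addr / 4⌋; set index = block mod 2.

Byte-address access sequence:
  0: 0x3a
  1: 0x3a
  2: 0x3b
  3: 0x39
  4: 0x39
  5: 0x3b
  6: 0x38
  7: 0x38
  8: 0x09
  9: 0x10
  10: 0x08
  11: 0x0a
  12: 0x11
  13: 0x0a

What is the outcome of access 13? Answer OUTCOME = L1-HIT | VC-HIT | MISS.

#0 0x3a→b14/s0 MISS; vc=[]
#1 0x3a→b14/s0 L1-HIT; vc=[]
#2 0x3b→b14/s0 L1-HIT; vc=[]
#3 0x39→b14/s0 L1-HIT; vc=[]
#4 0x39→b14/s0 L1-HIT; vc=[]
#5 0x3b→b14/s0 L1-HIT; vc=[]
#6 0x38→b14/s0 L1-HIT; vc=[]
#7 0x38→b14/s0 L1-HIT; vc=[]
#8 0x9→b2/s0 MISS; vc=[14]
#9 0x10→b4/s0 MISS; vc=[14,2]
#10 0x8→b2/s0 VC-HIT; vc=[14,4]
#11 0xa→b2/s0 L1-HIT; vc=[14,4]
#12 0x11→b4/s0 VC-HIT; vc=[14,2]
#13 0xa→b2/s0 VC-HIT; vc=[14,4]

OUTCOME = VC-HIT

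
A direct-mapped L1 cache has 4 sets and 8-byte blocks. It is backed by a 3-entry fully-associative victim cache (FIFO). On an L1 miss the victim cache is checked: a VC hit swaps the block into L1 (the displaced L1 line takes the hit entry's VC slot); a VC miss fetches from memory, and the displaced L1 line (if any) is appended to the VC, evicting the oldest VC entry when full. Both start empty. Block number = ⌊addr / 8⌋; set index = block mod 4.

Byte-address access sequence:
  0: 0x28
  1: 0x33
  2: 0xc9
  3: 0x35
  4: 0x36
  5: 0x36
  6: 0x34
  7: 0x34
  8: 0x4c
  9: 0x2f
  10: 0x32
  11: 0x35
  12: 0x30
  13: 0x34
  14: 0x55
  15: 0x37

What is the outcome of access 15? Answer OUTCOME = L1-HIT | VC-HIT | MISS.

  [0] addr=0x28 blk=5 s=1: MISS | VC []
  [1] addr=0x33 blk=6 s=2: MISS | VC []
  [2] addr=0xc9 blk=25 s=1: MISS | VC [5]
  [3] addr=0x35 blk=6 s=2: L1-HIT | VC [5]
  [4] addr=0x36 blk=6 s=2: L1-HIT | VC [5]
  [5] addr=0x36 blk=6 s=2: L1-HIT | VC [5]
  [6] addr=0x34 blk=6 s=2: L1-HIT | VC [5]
  [7] addr=0x34 blk=6 s=2: L1-HIT | VC [5]
  [8] addr=0x4c blk=9 s=1: MISS | VC [5, 25]
  [9] addr=0x2f blk=5 s=1: VC-HIT | VC [9, 25]
  [10] addr=0x32 blk=6 s=2: L1-HIT | VC [9, 25]
  [11] addr=0x35 blk=6 s=2: L1-HIT | VC [9, 25]
  [12] addr=0x30 blk=6 s=2: L1-HIT | VC [9, 25]
  [13] addr=0x34 blk=6 s=2: L1-HIT | VC [9, 25]
  [14] addr=0x55 blk=10 s=2: MISS | VC [9, 25, 6]
  [15] addr=0x37 blk=6 s=2: VC-HIT | VC [9, 25, 10]

OUTCOME = VC-HIT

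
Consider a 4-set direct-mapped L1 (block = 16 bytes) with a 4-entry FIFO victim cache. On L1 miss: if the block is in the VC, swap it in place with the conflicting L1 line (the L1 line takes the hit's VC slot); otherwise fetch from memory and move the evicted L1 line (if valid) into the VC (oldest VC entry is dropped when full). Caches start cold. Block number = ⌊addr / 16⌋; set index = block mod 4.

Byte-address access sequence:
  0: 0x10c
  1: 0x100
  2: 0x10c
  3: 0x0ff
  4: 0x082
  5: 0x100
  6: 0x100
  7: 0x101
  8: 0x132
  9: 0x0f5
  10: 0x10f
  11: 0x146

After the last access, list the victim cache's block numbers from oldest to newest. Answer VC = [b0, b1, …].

#0 0x10c→b16/s0 MISS; vc=[]
#1 0x100→b16/s0 L1-HIT; vc=[]
#2 0x10c→b16/s0 L1-HIT; vc=[]
#3 0xff→b15/s3 MISS; vc=[]
#4 0x82→b8/s0 MISS; vc=[16]
#5 0x100→b16/s0 VC-HIT; vc=[8]
#6 0x100→b16/s0 L1-HIT; vc=[8]
#7 0x101→b16/s0 L1-HIT; vc=[8]
#8 0x132→b19/s3 MISS; vc=[8,15]
#9 0xf5→b15/s3 VC-HIT; vc=[8,19]
#10 0x10f→b16/s0 L1-HIT; vc=[8,19]
#11 0x146→b20/s0 MISS; vc=[8,19,16]

VC = [8, 19, 16]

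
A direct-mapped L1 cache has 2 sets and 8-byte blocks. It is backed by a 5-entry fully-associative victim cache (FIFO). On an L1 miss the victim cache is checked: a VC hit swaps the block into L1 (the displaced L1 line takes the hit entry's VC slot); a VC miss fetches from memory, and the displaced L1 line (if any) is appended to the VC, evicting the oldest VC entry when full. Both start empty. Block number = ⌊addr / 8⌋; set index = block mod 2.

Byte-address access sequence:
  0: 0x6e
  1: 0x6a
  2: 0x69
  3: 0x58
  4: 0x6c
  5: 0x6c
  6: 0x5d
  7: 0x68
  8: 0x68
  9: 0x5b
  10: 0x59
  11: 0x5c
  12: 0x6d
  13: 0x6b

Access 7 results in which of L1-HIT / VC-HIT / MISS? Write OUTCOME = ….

  [0] addr=0x6e blk=13 s=1: MISS | VC []
  [1] addr=0x6a blk=13 s=1: L1-HIT | VC []
  [2] addr=0x69 blk=13 s=1: L1-HIT | VC []
  [3] addr=0x58 blk=11 s=1: MISS | VC [13]
  [4] addr=0x6c blk=13 s=1: VC-HIT | VC [11]
  [5] addr=0x6c blk=13 s=1: L1-HIT | VC [11]
  [6] addr=0x5d blk=11 s=1: VC-HIT | VC [13]
  [7] addr=0x68 blk=13 s=1: VC-HIT | VC [11]
  [8] addr=0x68 blk=13 s=1: L1-HIT | VC [11]
  [9] addr=0x5b blk=11 s=1: VC-HIT | VC [13]
  [10] addr=0x59 blk=11 s=1: L1-HIT | VC [13]
  [11] addr=0x5c blk=11 s=1: L1-HIT | VC [13]
  [12] addr=0x6d blk=13 s=1: VC-HIT | VC [11]
  [13] addr=0x6b blk=13 s=1: L1-HIT | VC [11]

OUTCOME = VC-HIT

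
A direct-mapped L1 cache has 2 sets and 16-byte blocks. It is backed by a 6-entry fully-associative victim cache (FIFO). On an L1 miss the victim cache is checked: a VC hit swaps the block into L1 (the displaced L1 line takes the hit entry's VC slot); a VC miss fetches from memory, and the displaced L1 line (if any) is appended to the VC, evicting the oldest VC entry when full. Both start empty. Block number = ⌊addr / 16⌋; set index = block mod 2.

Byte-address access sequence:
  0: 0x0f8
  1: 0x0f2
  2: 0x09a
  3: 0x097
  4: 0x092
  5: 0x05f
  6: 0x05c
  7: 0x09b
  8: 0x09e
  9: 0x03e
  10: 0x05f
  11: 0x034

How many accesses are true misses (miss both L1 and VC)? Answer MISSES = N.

0: 0xf8 (blk 15, set 1) → MISS  vc=[]
1: 0xf2 (blk 15, set 1) → L1-HIT  vc=[]
2: 0x9a (blk 9, set 1) → MISS  vc=[15]
3: 0x97 (blk 9, set 1) → L1-HIT  vc=[15]
4: 0x92 (blk 9, set 1) → L1-HIT  vc=[15]
5: 0x5f (blk 5, set 1) → MISS  vc=[15, 9]
6: 0x5c (blk 5, set 1) → L1-HIT  vc=[15, 9]
7: 0x9b (blk 9, set 1) → VC-HIT  vc=[15, 5]
8: 0x9e (blk 9, set 1) → L1-HIT  vc=[15, 5]
9: 0x3e (blk 3, set 1) → MISS  vc=[15, 5, 9]
10: 0x5f (blk 5, set 1) → VC-HIT  vc=[15, 3, 9]
11: 0x34 (blk 3, set 1) → VC-HIT  vc=[15, 5, 9]

MISSES = 4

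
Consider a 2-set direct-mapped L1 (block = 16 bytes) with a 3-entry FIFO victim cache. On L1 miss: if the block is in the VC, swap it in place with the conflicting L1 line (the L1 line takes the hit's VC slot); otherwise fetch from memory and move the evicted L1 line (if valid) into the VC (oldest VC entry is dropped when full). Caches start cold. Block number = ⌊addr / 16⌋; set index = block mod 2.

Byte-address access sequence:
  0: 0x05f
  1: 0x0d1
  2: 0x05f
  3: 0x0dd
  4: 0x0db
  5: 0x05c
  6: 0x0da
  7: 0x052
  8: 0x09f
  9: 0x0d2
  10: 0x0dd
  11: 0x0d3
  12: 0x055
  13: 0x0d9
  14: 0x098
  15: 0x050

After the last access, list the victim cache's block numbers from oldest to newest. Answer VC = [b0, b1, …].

VC = [13, 9]

  [0] addr=0x5f blk=5 s=1: MISS | VC []
  [1] addr=0xd1 blk=13 s=1: MISS | VC [5]
  [2] addr=0x5f blk=5 s=1: VC-HIT | VC [13]
  [3] addr=0xdd blk=13 s=1: VC-HIT | VC [5]
  [4] addr=0xdb blk=13 s=1: L1-HIT | VC [5]
  [5] addr=0x5c blk=5 s=1: VC-HIT | VC [13]
  [6] addr=0xda blk=13 s=1: VC-HIT | VC [5]
  [7] addr=0x52 blk=5 s=1: VC-HIT | VC [13]
  [8] addr=0x9f blk=9 s=1: MISS | VC [13, 5]
  [9] addr=0xd2 blk=13 s=1: VC-HIT | VC [9, 5]
  [10] addr=0xdd blk=13 s=1: L1-HIT | VC [9, 5]
  [11] addr=0xd3 blk=13 s=1: L1-HIT | VC [9, 5]
  [12] addr=0x55 blk=5 s=1: VC-HIT | VC [9, 13]
  [13] addr=0xd9 blk=13 s=1: VC-HIT | VC [9, 5]
  [14] addr=0x98 blk=9 s=1: VC-HIT | VC [13, 5]
  [15] addr=0x50 blk=5 s=1: VC-HIT | VC [13, 9]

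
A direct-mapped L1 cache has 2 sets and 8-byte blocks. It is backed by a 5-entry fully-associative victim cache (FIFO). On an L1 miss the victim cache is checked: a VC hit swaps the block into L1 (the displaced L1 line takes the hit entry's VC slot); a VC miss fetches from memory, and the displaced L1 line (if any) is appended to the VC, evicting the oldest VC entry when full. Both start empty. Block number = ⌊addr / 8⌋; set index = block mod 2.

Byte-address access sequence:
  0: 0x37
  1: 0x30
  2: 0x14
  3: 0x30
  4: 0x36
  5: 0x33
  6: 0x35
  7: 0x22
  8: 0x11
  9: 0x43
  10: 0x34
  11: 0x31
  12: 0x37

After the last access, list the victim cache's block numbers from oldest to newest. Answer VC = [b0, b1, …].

VC = [4, 8, 2]

#0 0x37→b6/s0 MISS; vc=[]
#1 0x30→b6/s0 L1-HIT; vc=[]
#2 0x14→b2/s0 MISS; vc=[6]
#3 0x30→b6/s0 VC-HIT; vc=[2]
#4 0x36→b6/s0 L1-HIT; vc=[2]
#5 0x33→b6/s0 L1-HIT; vc=[2]
#6 0x35→b6/s0 L1-HIT; vc=[2]
#7 0x22→b4/s0 MISS; vc=[2,6]
#8 0x11→b2/s0 VC-HIT; vc=[4,6]
#9 0x43→b8/s0 MISS; vc=[4,6,2]
#10 0x34→b6/s0 VC-HIT; vc=[4,8,2]
#11 0x31→b6/s0 L1-HIT; vc=[4,8,2]
#12 0x37→b6/s0 L1-HIT; vc=[4,8,2]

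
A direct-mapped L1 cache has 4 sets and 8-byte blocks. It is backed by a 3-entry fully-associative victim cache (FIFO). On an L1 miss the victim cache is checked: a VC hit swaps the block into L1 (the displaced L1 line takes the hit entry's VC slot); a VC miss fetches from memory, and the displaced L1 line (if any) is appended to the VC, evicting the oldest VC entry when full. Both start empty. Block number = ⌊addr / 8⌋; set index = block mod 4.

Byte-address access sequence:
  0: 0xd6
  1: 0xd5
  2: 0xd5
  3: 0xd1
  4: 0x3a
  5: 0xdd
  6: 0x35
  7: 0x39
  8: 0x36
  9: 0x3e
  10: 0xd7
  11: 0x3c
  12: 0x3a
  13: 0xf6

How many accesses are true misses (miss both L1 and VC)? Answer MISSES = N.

MISSES = 5

  [0] addr=0xd6 blk=26 s=2: MISS | VC []
  [1] addr=0xd5 blk=26 s=2: L1-HIT | VC []
  [2] addr=0xd5 blk=26 s=2: L1-HIT | VC []
  [3] addr=0xd1 blk=26 s=2: L1-HIT | VC []
  [4] addr=0x3a blk=7 s=3: MISS | VC []
  [5] addr=0xdd blk=27 s=3: MISS | VC [7]
  [6] addr=0x35 blk=6 s=2: MISS | VC [7, 26]
  [7] addr=0x39 blk=7 s=3: VC-HIT | VC [27, 26]
  [8] addr=0x36 blk=6 s=2: L1-HIT | VC [27, 26]
  [9] addr=0x3e blk=7 s=3: L1-HIT | VC [27, 26]
  [10] addr=0xd7 blk=26 s=2: VC-HIT | VC [27, 6]
  [11] addr=0x3c blk=7 s=3: L1-HIT | VC [27, 6]
  [12] addr=0x3a blk=7 s=3: L1-HIT | VC [27, 6]
  [13] addr=0xf6 blk=30 s=2: MISS | VC [27, 6, 26]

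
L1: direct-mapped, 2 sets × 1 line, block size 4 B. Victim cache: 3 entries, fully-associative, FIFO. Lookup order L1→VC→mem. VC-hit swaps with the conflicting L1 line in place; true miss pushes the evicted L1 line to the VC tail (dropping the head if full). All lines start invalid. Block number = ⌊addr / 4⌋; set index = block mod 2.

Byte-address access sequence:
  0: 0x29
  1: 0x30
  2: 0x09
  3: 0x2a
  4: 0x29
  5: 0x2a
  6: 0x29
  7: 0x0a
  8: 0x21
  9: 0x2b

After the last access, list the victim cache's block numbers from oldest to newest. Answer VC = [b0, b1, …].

0: 0x29 (blk 10, set 0) → MISS  vc=[]
1: 0x30 (blk 12, set 0) → MISS  vc=[10]
2: 0x9 (blk 2, set 0) → MISS  vc=[10, 12]
3: 0x2a (blk 10, set 0) → VC-HIT  vc=[2, 12]
4: 0x29 (blk 10, set 0) → L1-HIT  vc=[2, 12]
5: 0x2a (blk 10, set 0) → L1-HIT  vc=[2, 12]
6: 0x29 (blk 10, set 0) → L1-HIT  vc=[2, 12]
7: 0xa (blk 2, set 0) → VC-HIT  vc=[10, 12]
8: 0x21 (blk 8, set 0) → MISS  vc=[10, 12, 2]
9: 0x2b (blk 10, set 0) → VC-HIT  vc=[8, 12, 2]

VC = [8, 12, 2]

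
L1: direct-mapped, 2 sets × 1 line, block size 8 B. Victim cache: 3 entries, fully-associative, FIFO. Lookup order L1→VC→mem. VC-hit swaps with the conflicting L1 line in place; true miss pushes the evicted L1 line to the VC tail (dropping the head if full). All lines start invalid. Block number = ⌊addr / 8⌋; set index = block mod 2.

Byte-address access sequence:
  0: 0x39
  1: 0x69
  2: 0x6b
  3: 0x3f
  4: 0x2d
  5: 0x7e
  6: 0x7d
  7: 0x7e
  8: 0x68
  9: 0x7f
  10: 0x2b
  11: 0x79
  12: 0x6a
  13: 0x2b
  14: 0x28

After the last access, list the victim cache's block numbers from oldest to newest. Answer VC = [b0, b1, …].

#0 0x39→b7/s1 MISS; vc=[]
#1 0x69→b13/s1 MISS; vc=[7]
#2 0x6b→b13/s1 L1-HIT; vc=[7]
#3 0x3f→b7/s1 VC-HIT; vc=[13]
#4 0x2d→b5/s1 MISS; vc=[13,7]
#5 0x7e→b15/s1 MISS; vc=[13,7,5]
#6 0x7d→b15/s1 L1-HIT; vc=[13,7,5]
#7 0x7e→b15/s1 L1-HIT; vc=[13,7,5]
#8 0x68→b13/s1 VC-HIT; vc=[15,7,5]
#9 0x7f→b15/s1 VC-HIT; vc=[13,7,5]
#10 0x2b→b5/s1 VC-HIT; vc=[13,7,15]
#11 0x79→b15/s1 VC-HIT; vc=[13,7,5]
#12 0x6a→b13/s1 VC-HIT; vc=[15,7,5]
#13 0x2b→b5/s1 VC-HIT; vc=[15,7,13]
#14 0x28→b5/s1 L1-HIT; vc=[15,7,13]

VC = [15, 7, 13]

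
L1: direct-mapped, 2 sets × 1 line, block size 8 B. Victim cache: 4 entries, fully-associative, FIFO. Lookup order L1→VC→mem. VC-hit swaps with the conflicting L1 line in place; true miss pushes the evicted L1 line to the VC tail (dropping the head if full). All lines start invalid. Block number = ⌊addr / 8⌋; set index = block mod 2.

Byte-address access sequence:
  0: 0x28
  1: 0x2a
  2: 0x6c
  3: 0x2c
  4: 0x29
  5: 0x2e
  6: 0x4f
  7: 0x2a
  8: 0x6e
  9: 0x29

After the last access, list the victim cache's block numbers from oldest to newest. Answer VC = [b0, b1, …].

0: 0x28 (blk 5, set 1) → MISS  vc=[]
1: 0x2a (blk 5, set 1) → L1-HIT  vc=[]
2: 0x6c (blk 13, set 1) → MISS  vc=[5]
3: 0x2c (blk 5, set 1) → VC-HIT  vc=[13]
4: 0x29 (blk 5, set 1) → L1-HIT  vc=[13]
5: 0x2e (blk 5, set 1) → L1-HIT  vc=[13]
6: 0x4f (blk 9, set 1) → MISS  vc=[13, 5]
7: 0x2a (blk 5, set 1) → VC-HIT  vc=[13, 9]
8: 0x6e (blk 13, set 1) → VC-HIT  vc=[5, 9]
9: 0x29 (blk 5, set 1) → VC-HIT  vc=[13, 9]

VC = [13, 9]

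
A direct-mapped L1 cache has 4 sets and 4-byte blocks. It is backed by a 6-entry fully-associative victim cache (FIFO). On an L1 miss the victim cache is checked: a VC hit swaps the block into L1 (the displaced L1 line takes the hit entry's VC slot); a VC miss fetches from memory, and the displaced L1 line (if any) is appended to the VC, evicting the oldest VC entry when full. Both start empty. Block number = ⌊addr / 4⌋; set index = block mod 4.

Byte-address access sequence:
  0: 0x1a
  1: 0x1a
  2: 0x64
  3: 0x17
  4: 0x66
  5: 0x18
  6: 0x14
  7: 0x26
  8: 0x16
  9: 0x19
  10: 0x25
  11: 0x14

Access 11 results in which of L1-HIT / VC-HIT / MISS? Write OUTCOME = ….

OUTCOME = VC-HIT

  [0] addr=0x1a blk=6 s=2: MISS | VC []
  [1] addr=0x1a blk=6 s=2: L1-HIT | VC []
  [2] addr=0x64 blk=25 s=1: MISS | VC []
  [3] addr=0x17 blk=5 s=1: MISS | VC [25]
  [4] addr=0x66 blk=25 s=1: VC-HIT | VC [5]
  [5] addr=0x18 blk=6 s=2: L1-HIT | VC [5]
  [6] addr=0x14 blk=5 s=1: VC-HIT | VC [25]
  [7] addr=0x26 blk=9 s=1: MISS | VC [25, 5]
  [8] addr=0x16 blk=5 s=1: VC-HIT | VC [25, 9]
  [9] addr=0x19 blk=6 s=2: L1-HIT | VC [25, 9]
  [10] addr=0x25 blk=9 s=1: VC-HIT | VC [25, 5]
  [11] addr=0x14 blk=5 s=1: VC-HIT | VC [25, 9]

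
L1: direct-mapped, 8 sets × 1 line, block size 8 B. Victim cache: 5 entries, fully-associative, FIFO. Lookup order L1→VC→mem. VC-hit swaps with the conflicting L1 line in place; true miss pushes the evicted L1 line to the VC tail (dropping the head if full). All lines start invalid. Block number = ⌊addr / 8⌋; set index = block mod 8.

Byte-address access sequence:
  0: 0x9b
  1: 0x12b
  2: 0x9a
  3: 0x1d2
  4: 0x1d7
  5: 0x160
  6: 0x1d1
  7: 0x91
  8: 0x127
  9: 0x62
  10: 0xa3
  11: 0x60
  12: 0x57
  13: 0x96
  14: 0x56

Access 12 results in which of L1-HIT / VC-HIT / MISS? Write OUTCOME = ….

  [0] addr=0x9b blk=19 s=3: MISS | VC []
  [1] addr=0x12b blk=37 s=5: MISS | VC []
  [2] addr=0x9a blk=19 s=3: L1-HIT | VC []
  [3] addr=0x1d2 blk=58 s=2: MISS | VC []
  [4] addr=0x1d7 blk=58 s=2: L1-HIT | VC []
  [5] addr=0x160 blk=44 s=4: MISS | VC []
  [6] addr=0x1d1 blk=58 s=2: L1-HIT | VC []
  [7] addr=0x91 blk=18 s=2: MISS | VC [58]
  [8] addr=0x127 blk=36 s=4: MISS | VC [58, 44]
  [9] addr=0x62 blk=12 s=4: MISS | VC [58, 44, 36]
  [10] addr=0xa3 blk=20 s=4: MISS | VC [58, 44, 36, 12]
  [11] addr=0x60 blk=12 s=4: VC-HIT | VC [58, 44, 36, 20]
  [12] addr=0x57 blk=10 s=2: MISS | VC [58, 44, 36, 20, 18]
  [13] addr=0x96 blk=18 s=2: VC-HIT | VC [58, 44, 36, 20, 10]
  [14] addr=0x56 blk=10 s=2: VC-HIT | VC [58, 44, 36, 20, 18]

OUTCOME = MISS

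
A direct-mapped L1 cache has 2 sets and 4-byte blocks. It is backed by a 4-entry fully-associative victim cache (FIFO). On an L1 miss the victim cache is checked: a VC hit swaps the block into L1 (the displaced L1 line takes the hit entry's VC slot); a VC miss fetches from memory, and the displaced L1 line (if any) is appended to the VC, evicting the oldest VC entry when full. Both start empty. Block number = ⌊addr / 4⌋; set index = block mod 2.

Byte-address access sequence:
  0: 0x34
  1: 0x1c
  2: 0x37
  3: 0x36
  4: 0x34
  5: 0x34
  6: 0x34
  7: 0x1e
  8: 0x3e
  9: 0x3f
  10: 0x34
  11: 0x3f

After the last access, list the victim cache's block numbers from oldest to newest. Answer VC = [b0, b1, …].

#0 0x34→b13/s1 MISS; vc=[]
#1 0x1c→b7/s1 MISS; vc=[13]
#2 0x37→b13/s1 VC-HIT; vc=[7]
#3 0x36→b13/s1 L1-HIT; vc=[7]
#4 0x34→b13/s1 L1-HIT; vc=[7]
#5 0x34→b13/s1 L1-HIT; vc=[7]
#6 0x34→b13/s1 L1-HIT; vc=[7]
#7 0x1e→b7/s1 VC-HIT; vc=[13]
#8 0x3e→b15/s1 MISS; vc=[13,7]
#9 0x3f→b15/s1 L1-HIT; vc=[13,7]
#10 0x34→b13/s1 VC-HIT; vc=[15,7]
#11 0x3f→b15/s1 VC-HIT; vc=[13,7]

VC = [13, 7]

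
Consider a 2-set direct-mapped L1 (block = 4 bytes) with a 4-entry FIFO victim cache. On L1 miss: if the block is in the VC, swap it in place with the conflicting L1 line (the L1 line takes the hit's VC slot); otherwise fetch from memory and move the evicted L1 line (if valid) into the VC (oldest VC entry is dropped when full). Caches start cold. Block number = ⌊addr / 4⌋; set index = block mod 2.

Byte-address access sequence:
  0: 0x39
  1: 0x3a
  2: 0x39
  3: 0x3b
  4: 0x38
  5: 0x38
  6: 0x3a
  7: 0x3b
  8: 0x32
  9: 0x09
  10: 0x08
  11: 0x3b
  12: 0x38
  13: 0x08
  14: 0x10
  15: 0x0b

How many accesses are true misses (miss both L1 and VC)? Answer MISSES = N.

#0 0x39→b14/s0 MISS; vc=[]
#1 0x3a→b14/s0 L1-HIT; vc=[]
#2 0x39→b14/s0 L1-HIT; vc=[]
#3 0x3b→b14/s0 L1-HIT; vc=[]
#4 0x38→b14/s0 L1-HIT; vc=[]
#5 0x38→b14/s0 L1-HIT; vc=[]
#6 0x3a→b14/s0 L1-HIT; vc=[]
#7 0x3b→b14/s0 L1-HIT; vc=[]
#8 0x32→b12/s0 MISS; vc=[14]
#9 0x9→b2/s0 MISS; vc=[14,12]
#10 0x8→b2/s0 L1-HIT; vc=[14,12]
#11 0x3b→b14/s0 VC-HIT; vc=[2,12]
#12 0x38→b14/s0 L1-HIT; vc=[2,12]
#13 0x8→b2/s0 VC-HIT; vc=[14,12]
#14 0x10→b4/s0 MISS; vc=[14,12,2]
#15 0xb→b2/s0 VC-HIT; vc=[14,12,4]

MISSES = 4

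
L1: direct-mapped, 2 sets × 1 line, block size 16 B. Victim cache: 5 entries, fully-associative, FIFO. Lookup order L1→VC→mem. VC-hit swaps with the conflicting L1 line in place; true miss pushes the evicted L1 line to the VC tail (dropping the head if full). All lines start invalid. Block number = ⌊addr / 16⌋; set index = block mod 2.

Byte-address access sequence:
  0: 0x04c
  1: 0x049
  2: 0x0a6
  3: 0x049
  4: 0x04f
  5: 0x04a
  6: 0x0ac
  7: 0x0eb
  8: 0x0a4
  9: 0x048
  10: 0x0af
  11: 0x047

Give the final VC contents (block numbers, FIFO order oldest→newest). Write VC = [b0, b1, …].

VC = [10, 14]

#0 0x4c→b4/s0 MISS; vc=[]
#1 0x49→b4/s0 L1-HIT; vc=[]
#2 0xa6→b10/s0 MISS; vc=[4]
#3 0x49→b4/s0 VC-HIT; vc=[10]
#4 0x4f→b4/s0 L1-HIT; vc=[10]
#5 0x4a→b4/s0 L1-HIT; vc=[10]
#6 0xac→b10/s0 VC-HIT; vc=[4]
#7 0xeb→b14/s0 MISS; vc=[4,10]
#8 0xa4→b10/s0 VC-HIT; vc=[4,14]
#9 0x48→b4/s0 VC-HIT; vc=[10,14]
#10 0xaf→b10/s0 VC-HIT; vc=[4,14]
#11 0x47→b4/s0 VC-HIT; vc=[10,14]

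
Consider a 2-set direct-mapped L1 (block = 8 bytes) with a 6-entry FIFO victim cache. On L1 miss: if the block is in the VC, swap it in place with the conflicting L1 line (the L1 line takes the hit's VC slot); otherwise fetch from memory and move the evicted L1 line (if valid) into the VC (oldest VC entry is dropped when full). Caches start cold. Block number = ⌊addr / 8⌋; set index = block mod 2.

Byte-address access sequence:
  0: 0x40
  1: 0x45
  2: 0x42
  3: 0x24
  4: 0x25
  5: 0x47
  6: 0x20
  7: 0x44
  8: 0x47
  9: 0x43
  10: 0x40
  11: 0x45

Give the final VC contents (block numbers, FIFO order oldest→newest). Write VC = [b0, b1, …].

VC = [4]

#0 0x40→b8/s0 MISS; vc=[]
#1 0x45→b8/s0 L1-HIT; vc=[]
#2 0x42→b8/s0 L1-HIT; vc=[]
#3 0x24→b4/s0 MISS; vc=[8]
#4 0x25→b4/s0 L1-HIT; vc=[8]
#5 0x47→b8/s0 VC-HIT; vc=[4]
#6 0x20→b4/s0 VC-HIT; vc=[8]
#7 0x44→b8/s0 VC-HIT; vc=[4]
#8 0x47→b8/s0 L1-HIT; vc=[4]
#9 0x43→b8/s0 L1-HIT; vc=[4]
#10 0x40→b8/s0 L1-HIT; vc=[4]
#11 0x45→b8/s0 L1-HIT; vc=[4]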